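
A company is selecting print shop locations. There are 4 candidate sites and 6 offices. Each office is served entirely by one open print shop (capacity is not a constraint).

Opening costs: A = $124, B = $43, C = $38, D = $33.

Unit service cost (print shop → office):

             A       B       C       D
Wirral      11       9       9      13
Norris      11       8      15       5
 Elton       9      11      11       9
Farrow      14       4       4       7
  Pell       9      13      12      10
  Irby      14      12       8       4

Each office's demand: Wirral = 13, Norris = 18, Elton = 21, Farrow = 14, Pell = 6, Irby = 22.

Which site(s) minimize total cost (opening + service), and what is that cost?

Open C and D; minimum total cost 671.

For any fixed open set, each office goes to its cheapest open site; total = fixed + service.
{C, D}: Wirral→C 9·13=117, Norris→D 5·18=90, Elton→D 9·21=189, Farrow→C 4·14=56, Pell→D 10·6=60, Irby→D 4·22=88. Service 600; fixed 71; total 671.
{B, D}: service 600 + fixed 76 = 676
{B, C, D}: service 600 + fixed 114 = 714
{A, B, C, D}: Wirral→B 9·13=117, Norris→D 5·18=90, Elton→A 9·21=189, Farrow→B 4·14=56, Pell→A 9·6=54, Irby→D 4·22=88. Service 594; fixed 238; total 832.
No other subset beats 671.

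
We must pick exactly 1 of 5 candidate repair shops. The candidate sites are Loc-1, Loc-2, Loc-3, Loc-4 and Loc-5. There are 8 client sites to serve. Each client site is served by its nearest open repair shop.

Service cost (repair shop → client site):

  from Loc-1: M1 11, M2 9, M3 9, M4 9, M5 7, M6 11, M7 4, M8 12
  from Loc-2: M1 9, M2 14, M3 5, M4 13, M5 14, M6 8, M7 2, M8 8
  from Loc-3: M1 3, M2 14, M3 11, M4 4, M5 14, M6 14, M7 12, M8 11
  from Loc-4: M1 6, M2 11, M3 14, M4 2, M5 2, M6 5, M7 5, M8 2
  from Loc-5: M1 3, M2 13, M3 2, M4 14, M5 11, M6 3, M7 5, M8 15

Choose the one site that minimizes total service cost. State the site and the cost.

With exactly 1 open, each client site uses its cheapest among the chosen.
{Loc-4}: M1→Loc-4 6, M2→Loc-4 11, M3→Loc-4 14, M4→Loc-4 2, M5→Loc-4 2, M6→Loc-4 5, M7→Loc-4 5, M8→Loc-4 2. Service cost 47.
{Loc-5}: service cost 66
{Loc-1}: service cost 72
Among all 5 size-1 choices, {Loc-4} is lowest.

Choose Loc-4 only; total service cost 47.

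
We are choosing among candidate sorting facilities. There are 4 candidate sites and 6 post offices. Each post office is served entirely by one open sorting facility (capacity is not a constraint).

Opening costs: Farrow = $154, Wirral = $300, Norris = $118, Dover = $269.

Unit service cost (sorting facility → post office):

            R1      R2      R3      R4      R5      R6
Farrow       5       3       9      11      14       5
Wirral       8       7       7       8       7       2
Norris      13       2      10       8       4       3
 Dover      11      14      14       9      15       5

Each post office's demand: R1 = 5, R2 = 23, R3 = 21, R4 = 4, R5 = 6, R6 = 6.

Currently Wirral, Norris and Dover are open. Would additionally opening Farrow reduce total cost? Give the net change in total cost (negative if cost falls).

Current service cost with {Wirral, Norris, Dover}: 301.
Adding Farrow: each post office re-picks its cheapest; new service cost 286, saving 15.
Extra fixed cost: 154. Net change = 154 − 15 = 139.
(Totals: 988 → 1127.)

No — net change +139 (cost rises by 139).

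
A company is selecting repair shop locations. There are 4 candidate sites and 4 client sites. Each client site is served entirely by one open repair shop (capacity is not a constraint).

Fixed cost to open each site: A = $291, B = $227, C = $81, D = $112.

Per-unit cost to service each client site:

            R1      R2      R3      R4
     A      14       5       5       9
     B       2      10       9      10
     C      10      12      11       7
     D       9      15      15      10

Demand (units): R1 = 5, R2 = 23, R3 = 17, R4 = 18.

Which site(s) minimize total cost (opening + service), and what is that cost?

For any fixed open set, each client site goes to its cheapest open site; total = fixed + service.
{C}: R1→C 10·5=50, R2→C 12·23=276, R3→C 11·17=187, R4→C 7·18=126. Service 639; fixed 81; total 720.
{A}: service 432 + fixed 291 = 723
{A, C}: R1→C 10·5=50, R2→A 5·23=115, R3→A 5·17=85, R4→C 7·18=126. Service 376; fixed 372; total 748.
{A, B, C, D}: service 336 + fixed 711 = 1047
No other subset beats 720.

Open C only; minimum total cost 720.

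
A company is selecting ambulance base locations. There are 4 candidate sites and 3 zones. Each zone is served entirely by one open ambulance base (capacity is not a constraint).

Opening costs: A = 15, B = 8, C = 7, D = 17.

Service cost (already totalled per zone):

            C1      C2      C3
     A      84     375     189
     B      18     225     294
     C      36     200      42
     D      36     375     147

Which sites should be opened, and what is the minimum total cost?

Open B and C; minimum total cost 275.

For any fixed open set, each zone goes to its cheapest open site; total = fixed + service.
{B, C}: C1→B 18, C2→C 200, C3→C 42. Service 260; fixed 15; total 275.
{C}: service 278 + fixed 7 = 285
{A, B, C}: service 260 + fixed 30 = 290
{A, B, C, D}: service 260 + fixed 47 = 307
No other subset beats 275.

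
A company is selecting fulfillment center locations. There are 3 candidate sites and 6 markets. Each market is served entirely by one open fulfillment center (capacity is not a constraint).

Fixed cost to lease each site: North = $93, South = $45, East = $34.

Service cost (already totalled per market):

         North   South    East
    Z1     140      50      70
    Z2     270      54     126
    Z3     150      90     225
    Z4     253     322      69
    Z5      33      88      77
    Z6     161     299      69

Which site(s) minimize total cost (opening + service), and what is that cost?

For any fixed open set, each market goes to its cheapest open site; total = fixed + service.
{South, East}: Z1→South 50, Z2→South 54, Z3→South 90, Z4→East 69, Z5→East 77, Z6→East 69. Service 409; fixed 79; total 488.
{North, South, East}: service 365 + fixed 172 = 537
{North, East}: service 517 + fixed 127 = 644
{East}: service 636 + fixed 34 = 670
No other subset beats 488.

Open South and East; minimum total cost 488.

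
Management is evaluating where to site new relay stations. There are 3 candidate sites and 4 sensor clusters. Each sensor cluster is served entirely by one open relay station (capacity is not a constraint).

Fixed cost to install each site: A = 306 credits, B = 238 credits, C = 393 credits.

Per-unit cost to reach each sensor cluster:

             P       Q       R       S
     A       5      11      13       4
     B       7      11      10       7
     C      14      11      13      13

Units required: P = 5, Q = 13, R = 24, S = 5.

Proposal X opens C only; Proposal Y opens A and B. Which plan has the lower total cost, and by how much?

Proposal Y is cheaper by 11.

Proposal X: {C}: P→C 14·5=70, Q→C 11·13=143, R→C 13·24=312, S→C 13·5=65. Service 590; fixed 393; total 983.
Proposal Y: {A, B}: P→A 5·5=25, Q→A 11·13=143, R→B 10·24=240, S→A 4·5=20. Service 428; fixed 544; total 972.
Difference: |983 − 972| = 11.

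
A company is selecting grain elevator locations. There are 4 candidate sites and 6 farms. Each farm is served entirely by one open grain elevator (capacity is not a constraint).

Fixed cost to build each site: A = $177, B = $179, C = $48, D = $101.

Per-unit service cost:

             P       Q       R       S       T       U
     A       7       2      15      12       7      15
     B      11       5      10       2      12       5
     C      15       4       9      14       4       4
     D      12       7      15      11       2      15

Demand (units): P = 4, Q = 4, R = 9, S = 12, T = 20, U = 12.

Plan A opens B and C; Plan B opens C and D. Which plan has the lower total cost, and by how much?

Plan A: {B, C}: P→B 11·4=44, Q→C 4·4=16, R→C 9·9=81, S→B 2·12=24, T→C 4·20=80, U→C 4·12=48. Service 293; fixed 227; total 520.
Plan B: {C, D}: P→D 12·4=48, Q→C 4·4=16, R→C 9·9=81, S→D 11·12=132, T→D 2·20=40, U→C 4·12=48. Service 365; fixed 149; total 514.
Difference: |520 − 514| = 6.

Plan B is cheaper by 6.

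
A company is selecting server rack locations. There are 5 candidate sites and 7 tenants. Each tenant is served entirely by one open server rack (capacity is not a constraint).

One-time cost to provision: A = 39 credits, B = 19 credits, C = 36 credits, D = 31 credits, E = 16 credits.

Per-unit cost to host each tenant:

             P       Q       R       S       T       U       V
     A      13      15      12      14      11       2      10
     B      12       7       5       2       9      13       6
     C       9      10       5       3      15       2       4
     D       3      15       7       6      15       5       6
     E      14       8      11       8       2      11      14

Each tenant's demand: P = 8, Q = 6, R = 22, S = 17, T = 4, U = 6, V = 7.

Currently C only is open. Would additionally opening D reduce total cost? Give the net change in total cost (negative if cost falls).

Current service cost with {C}: 393.
Adding D: each tenant re-picks its cheapest; new service cost 345, saving 48.
Extra fixed cost: 31. Net change = 31 − 48 = -17.
(Totals: 429 → 412.)

Yes — net change −17 (cost falls by 17).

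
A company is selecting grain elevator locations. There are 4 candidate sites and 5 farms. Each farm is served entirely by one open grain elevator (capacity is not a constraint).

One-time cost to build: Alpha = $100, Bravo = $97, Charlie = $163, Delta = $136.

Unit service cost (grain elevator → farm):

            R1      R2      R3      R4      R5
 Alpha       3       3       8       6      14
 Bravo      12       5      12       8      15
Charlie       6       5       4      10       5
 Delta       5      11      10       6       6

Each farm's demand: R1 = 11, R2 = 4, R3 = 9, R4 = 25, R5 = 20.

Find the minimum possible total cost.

Minimum total cost: 594

For any fixed open set, each farm goes to its cheapest open site; total = fixed + service.
{Alpha, Charlie}: R1→Alpha 3·11=33, R2→Alpha 3·4=12, R3→Charlie 4·9=36, R4→Alpha 6·25=150, R5→Charlie 5·20=100. Service 331; fixed 263; total 594.
{Delta}: service 459 + fixed 136 = 595
{Alpha, Delta}: R1→Alpha 3·11=33, R2→Alpha 3·4=12, R3→Alpha 8·9=72, R4→Alpha 6·25=150, R5→Delta 6·20=120. Service 387; fixed 236; total 623.
{Alpha, Bravo, Charlie, Delta}: service 331 + fixed 496 = 827
(All 15 nonempty subsets were checked; Alpha and Charlie is lowest.)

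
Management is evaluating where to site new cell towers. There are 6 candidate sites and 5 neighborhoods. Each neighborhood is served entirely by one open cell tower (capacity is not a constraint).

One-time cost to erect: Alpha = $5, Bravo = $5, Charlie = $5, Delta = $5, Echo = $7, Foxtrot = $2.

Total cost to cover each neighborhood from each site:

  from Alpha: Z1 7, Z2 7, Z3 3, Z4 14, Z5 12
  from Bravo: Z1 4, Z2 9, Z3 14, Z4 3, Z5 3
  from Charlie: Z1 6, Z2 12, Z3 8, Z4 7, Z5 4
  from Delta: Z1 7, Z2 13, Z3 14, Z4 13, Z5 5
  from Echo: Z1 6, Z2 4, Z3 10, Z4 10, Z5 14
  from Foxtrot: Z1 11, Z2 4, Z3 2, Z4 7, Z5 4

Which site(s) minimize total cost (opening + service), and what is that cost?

Open Bravo and Foxtrot; minimum total cost 23.

For any fixed open set, each neighborhood goes to its cheapest open site; total = fixed + service.
{Bravo, Foxtrot}: Z1→Bravo 4, Z2→Foxtrot 4, Z3→Foxtrot 2, Z4→Bravo 3, Z5→Bravo 3. Service 16; fixed 7; total 23.
{Alpha, Bravo, Foxtrot}: Z1→Bravo 4, Z2→Foxtrot 4, Z3→Foxtrot 2, Z4→Bravo 3, Z5→Bravo 3. Service 16; fixed 12; total 28.
{Bravo, Charlie, Foxtrot}: service 16 + fixed 12 = 28
{Alpha, Bravo, Charlie, Delta, Echo, Foxtrot}: Z1→Bravo 4, Z2→Echo 4, Z3→Foxtrot 2, Z4→Bravo 3, Z5→Bravo 3. Service 16; fixed 29; total 45.
No other subset beats 23.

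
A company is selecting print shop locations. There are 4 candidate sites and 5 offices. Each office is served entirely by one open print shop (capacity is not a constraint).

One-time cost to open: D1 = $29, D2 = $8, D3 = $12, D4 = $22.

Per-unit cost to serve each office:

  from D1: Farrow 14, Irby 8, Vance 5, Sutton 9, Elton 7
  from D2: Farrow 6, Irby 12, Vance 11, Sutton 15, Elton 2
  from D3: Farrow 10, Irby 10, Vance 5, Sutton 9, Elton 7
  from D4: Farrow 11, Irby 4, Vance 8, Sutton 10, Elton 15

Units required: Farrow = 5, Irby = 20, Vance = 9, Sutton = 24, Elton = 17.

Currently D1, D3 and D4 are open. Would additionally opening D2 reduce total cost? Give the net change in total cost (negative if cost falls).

Yes — net change −97 (cost falls by 97).

Current service cost with {D1, D3, D4}: 510.
Adding D2: each office re-picks its cheapest; new service cost 405, saving 105.
Extra fixed cost: 8. Net change = 8 − 105 = -97.
(Totals: 573 → 476.)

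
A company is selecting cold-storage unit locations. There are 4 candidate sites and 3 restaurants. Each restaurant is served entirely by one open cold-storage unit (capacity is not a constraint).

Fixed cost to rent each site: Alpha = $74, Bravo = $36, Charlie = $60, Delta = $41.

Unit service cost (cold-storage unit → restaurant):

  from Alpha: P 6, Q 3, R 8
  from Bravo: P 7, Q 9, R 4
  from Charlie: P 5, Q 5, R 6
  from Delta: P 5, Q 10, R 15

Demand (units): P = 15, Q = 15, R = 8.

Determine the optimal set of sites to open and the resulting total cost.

For any fixed open set, each restaurant goes to its cheapest open site; total = fixed + service.
{Charlie}: P→Charlie 5·15=75, Q→Charlie 5·15=75, R→Charlie 6·8=48. Service 198; fixed 60; total 258.
{Alpha}: service 199 + fixed 74 = 273
{Alpha, Bravo}: P→Alpha 6·15=90, Q→Alpha 3·15=45, R→Bravo 4·8=32. Service 167; fixed 110; total 277.
{Alpha, Bravo, Charlie, Delta}: P→Charlie 5·15=75, Q→Alpha 3·15=45, R→Bravo 4·8=32. Service 152; fixed 211; total 363.
No other subset beats 258.

Open Charlie only; minimum total cost 258.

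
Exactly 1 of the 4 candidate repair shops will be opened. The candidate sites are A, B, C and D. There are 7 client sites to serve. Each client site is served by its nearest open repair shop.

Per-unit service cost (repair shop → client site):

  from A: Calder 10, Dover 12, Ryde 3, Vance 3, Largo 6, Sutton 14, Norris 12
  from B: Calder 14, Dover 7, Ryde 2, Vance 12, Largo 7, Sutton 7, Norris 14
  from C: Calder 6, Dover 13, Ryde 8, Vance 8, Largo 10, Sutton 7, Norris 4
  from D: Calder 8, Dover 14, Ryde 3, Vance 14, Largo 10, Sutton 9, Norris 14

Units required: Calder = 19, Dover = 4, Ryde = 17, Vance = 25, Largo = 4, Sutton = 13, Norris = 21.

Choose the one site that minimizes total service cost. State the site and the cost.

Choose C only; total service cost 717.

With exactly 1 open, each client site uses its cheapest among the chosen.
{C}: Calder→C 6·19=114, Dover→C 13·4=52, Ryde→C 8·17=136, Vance→C 8·25=200, Largo→C 10·4=40, Sutton→C 7·13=91, Norris→C 4·21=84. Service cost 717.
{A}: service cost 822
{B}: service cost 1041
Among all 4 size-1 choices, {C} is lowest.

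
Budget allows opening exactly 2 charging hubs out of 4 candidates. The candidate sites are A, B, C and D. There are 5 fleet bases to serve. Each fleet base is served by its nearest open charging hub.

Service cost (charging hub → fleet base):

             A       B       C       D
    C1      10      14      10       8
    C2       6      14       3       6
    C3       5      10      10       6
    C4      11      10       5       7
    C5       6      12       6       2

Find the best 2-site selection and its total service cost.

With exactly 2 open, each fleet base uses its cheapest among the chosen.
{C, D}: C1→D 8, C2→C 3, C3→D 6, C4→C 5, C5→D 2. Service cost 24.
{A, D}: service cost 28
{A, C}: service cost 29
Among all 6 size-2 choices, {C, D} is lowest.

Choose C and D; total service cost 24.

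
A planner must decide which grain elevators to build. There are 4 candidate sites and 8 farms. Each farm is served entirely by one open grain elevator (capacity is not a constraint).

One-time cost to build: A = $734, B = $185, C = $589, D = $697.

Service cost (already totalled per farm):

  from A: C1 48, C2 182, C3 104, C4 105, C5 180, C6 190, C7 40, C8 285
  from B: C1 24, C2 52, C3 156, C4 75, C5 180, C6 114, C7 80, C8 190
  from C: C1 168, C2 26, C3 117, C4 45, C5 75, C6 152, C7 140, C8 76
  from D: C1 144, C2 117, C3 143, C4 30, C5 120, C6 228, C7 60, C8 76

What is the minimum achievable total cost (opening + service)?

For any fixed open set, each farm goes to its cheapest open site; total = fixed + service.
{B}: C1→B 24, C2→B 52, C3→B 156, C4→B 75, C5→B 180, C6→B 114, C7→B 80, C8→B 190. Service 871; fixed 185; total 1056.
{B, C}: C1→B 24, C2→C 26, C3→C 117, C4→C 45, C5→C 75, C6→B 114, C7→B 80, C8→C 76. Service 557; fixed 774; total 1331.
{C}: service 799 + fixed 589 = 1388
{A, B, C, D}: C1→B 24, C2→C 26, C3→A 104, C4→D 30, C5→C 75, C6→B 114, C7→A 40, C8→C 76. Service 489; fixed 2205; total 2694.
No other subset beats 1056.

Minimum total cost: 1056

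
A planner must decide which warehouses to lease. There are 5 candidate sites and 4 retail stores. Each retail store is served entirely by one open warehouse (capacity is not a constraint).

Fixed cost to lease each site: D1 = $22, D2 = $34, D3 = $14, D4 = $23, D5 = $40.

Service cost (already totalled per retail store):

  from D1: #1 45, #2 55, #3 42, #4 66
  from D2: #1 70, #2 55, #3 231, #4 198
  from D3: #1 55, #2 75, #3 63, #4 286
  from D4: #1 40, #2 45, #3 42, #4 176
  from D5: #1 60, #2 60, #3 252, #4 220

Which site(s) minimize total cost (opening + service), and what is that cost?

For any fixed open set, each retail store goes to its cheapest open site; total = fixed + service.
{D1}: #1→D1 45, #2→D1 55, #3→D1 42, #4→D1 66. Service 208; fixed 22; total 230.
{D1, D4}: #1→D4 40, #2→D4 45, #3→D1 42, #4→D1 66. Service 193; fixed 45; total 238.
{D1, D3}: service 208 + fixed 36 = 244
{D1, D2, D3, D4, D5}: service 193 + fixed 133 = 326
No other subset beats 230.

Open D1 only; minimum total cost 230.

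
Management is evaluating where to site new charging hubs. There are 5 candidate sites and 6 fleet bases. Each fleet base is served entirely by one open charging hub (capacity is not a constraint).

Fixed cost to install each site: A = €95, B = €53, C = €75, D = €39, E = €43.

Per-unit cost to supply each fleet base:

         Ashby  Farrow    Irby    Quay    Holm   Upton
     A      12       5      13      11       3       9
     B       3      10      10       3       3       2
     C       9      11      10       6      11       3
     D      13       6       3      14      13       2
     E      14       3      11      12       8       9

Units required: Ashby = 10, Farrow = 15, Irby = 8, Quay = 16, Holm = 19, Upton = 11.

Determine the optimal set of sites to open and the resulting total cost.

Open B, D and E; minimum total cost 361.

For any fixed open set, each fleet base goes to its cheapest open site; total = fixed + service.
{B, D, E}: Ashby→B 3·10=30, Farrow→E 3·15=45, Irby→D 3·8=24, Quay→B 3·16=48, Holm→B 3·19=57, Upton→B 2·11=22. Service 226; fixed 135; total 361.
{B, D}: Ashby→B 3·10=30, Farrow→D 6·15=90, Irby→D 3·8=24, Quay→B 3·16=48, Holm→B 3·19=57, Upton→B 2·11=22. Service 271; fixed 92; total 363.
{B, E}: service 282 + fixed 96 = 378
{A, B, C, D, E}: service 226 + fixed 305 = 531
No other subset beats 361.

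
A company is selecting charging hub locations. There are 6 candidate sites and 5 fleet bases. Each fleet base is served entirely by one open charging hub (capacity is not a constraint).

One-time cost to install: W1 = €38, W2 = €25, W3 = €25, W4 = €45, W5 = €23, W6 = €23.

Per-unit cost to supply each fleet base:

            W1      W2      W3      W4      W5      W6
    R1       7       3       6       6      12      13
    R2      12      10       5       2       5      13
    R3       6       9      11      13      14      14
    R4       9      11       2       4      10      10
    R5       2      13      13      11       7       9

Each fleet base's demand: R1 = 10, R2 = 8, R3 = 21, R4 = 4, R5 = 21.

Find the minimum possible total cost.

For any fixed open set, each fleet base goes to its cheapest open site; total = fixed + service.
{W1, W2, W3}: R1→W2 3·10=30, R2→W3 5·8=40, R3→W1 6·21=126, R4→W3 2·4=8, R5→W1 2·21=42. Service 246; fixed 88; total 334.
{W1, W2, W4}: service 230 + fixed 108 = 338
{W1, W3}: service 276 + fixed 63 = 339
{W1, W2, W3, W4, W5, W6}: R1→W2 3·10=30, R2→W4 2·8=16, R3→W1 6·21=126, R4→W3 2·4=8, R5→W1 2·21=42. Service 222; fixed 179; total 401.
No other subset beats 334.

Minimum total cost: 334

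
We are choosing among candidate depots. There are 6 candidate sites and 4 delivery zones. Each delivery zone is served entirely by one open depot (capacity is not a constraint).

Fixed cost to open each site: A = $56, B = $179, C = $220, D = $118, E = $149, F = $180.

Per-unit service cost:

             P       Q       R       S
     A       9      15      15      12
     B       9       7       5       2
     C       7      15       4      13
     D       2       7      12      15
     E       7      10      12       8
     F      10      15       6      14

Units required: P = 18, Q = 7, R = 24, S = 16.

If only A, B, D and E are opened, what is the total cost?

Total cost: 739

Each delivery zone is assigned to its cheapest site among the open ones.
{A, B, D, E}: P→D 2·18=36, Q→B 7·7=49, R→B 5·24=120, S→B 2·16=32. Service 237; fixed 502; total 739.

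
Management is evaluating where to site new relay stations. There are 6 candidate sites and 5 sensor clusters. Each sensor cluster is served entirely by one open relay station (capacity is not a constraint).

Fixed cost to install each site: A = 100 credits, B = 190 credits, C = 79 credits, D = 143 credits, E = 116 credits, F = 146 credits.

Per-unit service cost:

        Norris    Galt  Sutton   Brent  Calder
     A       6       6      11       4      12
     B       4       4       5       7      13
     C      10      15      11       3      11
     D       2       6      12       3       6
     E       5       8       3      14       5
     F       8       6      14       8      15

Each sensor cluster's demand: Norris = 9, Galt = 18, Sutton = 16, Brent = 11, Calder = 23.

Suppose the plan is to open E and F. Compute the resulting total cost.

Each sensor cluster is assigned to its cheapest site among the open ones.
{E, F}: Norris→E 5·9=45, Galt→F 6·18=108, Sutton→E 3·16=48, Brent→F 8·11=88, Calder→E 5·23=115. Service 404; fixed 262; total 666.

Total cost: 666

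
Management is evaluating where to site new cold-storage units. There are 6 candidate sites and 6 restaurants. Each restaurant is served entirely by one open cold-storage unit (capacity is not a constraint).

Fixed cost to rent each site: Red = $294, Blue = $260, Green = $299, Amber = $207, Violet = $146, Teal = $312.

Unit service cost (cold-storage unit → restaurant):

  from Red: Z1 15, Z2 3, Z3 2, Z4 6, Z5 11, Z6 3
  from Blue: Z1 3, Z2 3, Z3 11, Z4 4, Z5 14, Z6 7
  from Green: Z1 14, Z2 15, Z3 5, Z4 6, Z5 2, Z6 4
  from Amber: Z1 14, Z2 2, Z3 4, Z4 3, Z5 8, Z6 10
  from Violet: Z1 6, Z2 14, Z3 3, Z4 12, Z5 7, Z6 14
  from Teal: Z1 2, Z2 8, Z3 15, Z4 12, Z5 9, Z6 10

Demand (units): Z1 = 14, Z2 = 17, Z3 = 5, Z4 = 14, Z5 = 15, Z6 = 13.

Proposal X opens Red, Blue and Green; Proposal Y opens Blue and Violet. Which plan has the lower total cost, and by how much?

Proposal X: {Red, Blue, Green}: Z1→Blue 3·14=42, Z2→Red 3·17=51, Z3→Red 2·5=10, Z4→Blue 4·14=56, Z5→Green 2·15=30, Z6→Red 3·13=39. Service 228; fixed 853; total 1081.
Proposal Y: {Blue, Violet}: Z1→Blue 3·14=42, Z2→Blue 3·17=51, Z3→Violet 3·5=15, Z4→Blue 4·14=56, Z5→Violet 7·15=105, Z6→Blue 7·13=91. Service 360; fixed 406; total 766.
Difference: |1081 − 766| = 315.

Proposal Y is cheaper by 315.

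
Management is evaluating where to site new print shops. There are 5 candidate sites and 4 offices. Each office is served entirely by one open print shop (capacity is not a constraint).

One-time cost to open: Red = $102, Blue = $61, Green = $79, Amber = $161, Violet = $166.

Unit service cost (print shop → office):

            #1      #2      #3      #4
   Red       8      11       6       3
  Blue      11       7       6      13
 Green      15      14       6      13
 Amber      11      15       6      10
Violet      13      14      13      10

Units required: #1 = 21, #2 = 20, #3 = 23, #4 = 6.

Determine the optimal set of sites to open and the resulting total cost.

For any fixed open set, each office goes to its cheapest open site; total = fixed + service.
{Red, Blue}: #1→Red 8·21=168, #2→Blue 7·20=140, #3→Red 6·23=138, #4→Red 3·6=18. Service 464; fixed 163; total 627.
{Red}: service 544 + fixed 102 = 646
{Blue}: #1→Blue 11·21=231, #2→Blue 7·20=140, #3→Blue 6·23=138, #4→Blue 13·6=78. Service 587; fixed 61; total 648.
{Red, Blue, Green, Amber, Violet}: service 464 + fixed 569 = 1033
No other subset beats 627.

Open Red and Blue; minimum total cost 627.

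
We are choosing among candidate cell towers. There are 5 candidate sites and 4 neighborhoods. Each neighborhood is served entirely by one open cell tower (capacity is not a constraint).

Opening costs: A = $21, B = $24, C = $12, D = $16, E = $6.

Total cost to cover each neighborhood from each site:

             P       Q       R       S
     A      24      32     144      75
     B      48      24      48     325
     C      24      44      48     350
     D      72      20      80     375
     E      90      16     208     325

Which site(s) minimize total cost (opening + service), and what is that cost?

Open A, C and E; minimum total cost 202.

For any fixed open set, each neighborhood goes to its cheapest open site; total = fixed + service.
{A, C, E}: P→A 24, Q→E 16, R→C 48, S→A 75. Service 163; fixed 39; total 202.
{A, C}: P→A 24, Q→A 32, R→C 48, S→A 75. Service 179; fixed 33; total 212.
{A, B, E}: service 163 + fixed 51 = 214
{A, B, C, D, E}: service 163 + fixed 79 = 242
No other subset beats 202.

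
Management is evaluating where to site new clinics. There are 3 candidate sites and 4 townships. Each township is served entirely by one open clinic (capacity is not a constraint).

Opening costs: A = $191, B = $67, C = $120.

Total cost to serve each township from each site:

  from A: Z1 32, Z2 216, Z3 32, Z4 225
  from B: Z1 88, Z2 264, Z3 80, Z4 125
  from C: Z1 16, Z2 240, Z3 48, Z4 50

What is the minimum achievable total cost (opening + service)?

For any fixed open set, each township goes to its cheapest open site; total = fixed + service.
{C}: Z1→C 16, Z2→C 240, Z3→C 48, Z4→C 50. Service 354; fixed 120; total 474.
{B, C}: service 354 + fixed 187 = 541
{B}: service 557 + fixed 67 = 624
{A, B, C}: service 314 + fixed 378 = 692
No other subset beats 474.

Minimum total cost: 474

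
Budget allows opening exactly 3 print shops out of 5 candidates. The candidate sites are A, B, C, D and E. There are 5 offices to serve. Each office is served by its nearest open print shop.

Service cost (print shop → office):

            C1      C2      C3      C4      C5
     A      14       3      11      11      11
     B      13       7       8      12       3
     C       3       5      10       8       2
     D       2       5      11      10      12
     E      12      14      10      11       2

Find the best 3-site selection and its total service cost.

With exactly 3 open, each office uses its cheapest among the chosen.
{A, B, C}: C1→C 3, C2→A 3, C3→B 8, C4→C 8, C5→C 2. Service cost 24.
{A, C, D}: service cost 25
{B, C, D}: service cost 25
Among all 10 size-3 choices, {A, B, C} is lowest.

Choose A, B and C; total service cost 24.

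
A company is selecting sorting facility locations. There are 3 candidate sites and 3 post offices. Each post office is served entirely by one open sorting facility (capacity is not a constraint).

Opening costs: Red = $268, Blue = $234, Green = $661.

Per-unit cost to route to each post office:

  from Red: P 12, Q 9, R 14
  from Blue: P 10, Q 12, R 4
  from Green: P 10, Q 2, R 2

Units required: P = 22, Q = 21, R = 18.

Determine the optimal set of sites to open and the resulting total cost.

Open Blue only; minimum total cost 778.

For any fixed open set, each post office goes to its cheapest open site; total = fixed + service.
{Blue}: P→Blue 10·22=220, Q→Blue 12·21=252, R→Blue 4·18=72. Service 544; fixed 234; total 778.
{Green}: service 298 + fixed 661 = 959
{Red}: P→Red 12·22=264, Q→Red 9·21=189, R→Red 14·18=252. Service 705; fixed 268; total 973.
{Red, Blue, Green}: service 298 + fixed 1163 = 1461
No other subset beats 778.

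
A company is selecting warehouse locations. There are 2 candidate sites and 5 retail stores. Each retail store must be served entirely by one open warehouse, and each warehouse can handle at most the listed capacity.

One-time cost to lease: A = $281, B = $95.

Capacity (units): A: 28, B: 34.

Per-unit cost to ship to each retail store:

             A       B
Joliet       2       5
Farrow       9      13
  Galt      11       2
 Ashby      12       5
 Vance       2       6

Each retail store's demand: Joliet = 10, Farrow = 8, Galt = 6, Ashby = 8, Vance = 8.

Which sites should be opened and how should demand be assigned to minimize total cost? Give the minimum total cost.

Minimum total cost: 536

Open {A, B}: Joliet→A 2·10=20, Farrow→A 9·8=72, Galt→B 2·6=12, Ashby→B 5·8=40, Vance→A 2·8=16.
Loads: A carries 26/28, B carries 14/34. Service 160; fixed 376; total 536.
Next best feasible plan costs 566.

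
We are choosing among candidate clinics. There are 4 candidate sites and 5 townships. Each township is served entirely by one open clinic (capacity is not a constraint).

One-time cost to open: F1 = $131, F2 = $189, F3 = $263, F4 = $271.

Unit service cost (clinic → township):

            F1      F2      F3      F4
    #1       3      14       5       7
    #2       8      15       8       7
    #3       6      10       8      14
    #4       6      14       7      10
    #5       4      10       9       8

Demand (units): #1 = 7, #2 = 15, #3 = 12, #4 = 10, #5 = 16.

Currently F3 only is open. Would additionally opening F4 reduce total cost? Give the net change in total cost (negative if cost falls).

Current service cost with {F3}: 465.
Adding F4: each township re-picks its cheapest; new service cost 434, saving 31.
Extra fixed cost: 271. Net change = 271 − 31 = 240.
(Totals: 728 → 968.)

No — net change +240 (cost rises by 240).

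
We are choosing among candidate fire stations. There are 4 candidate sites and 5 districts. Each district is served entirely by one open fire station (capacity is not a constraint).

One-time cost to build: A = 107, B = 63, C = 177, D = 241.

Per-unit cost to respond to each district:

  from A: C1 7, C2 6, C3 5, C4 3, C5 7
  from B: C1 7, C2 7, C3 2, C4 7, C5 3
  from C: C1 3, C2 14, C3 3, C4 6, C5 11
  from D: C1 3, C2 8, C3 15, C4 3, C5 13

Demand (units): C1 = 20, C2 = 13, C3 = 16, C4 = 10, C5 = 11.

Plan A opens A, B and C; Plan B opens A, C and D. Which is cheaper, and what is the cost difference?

Plan A: {A, B, C}: C1→C 3·20=60, C2→A 6·13=78, C3→B 2·16=32, C4→A 3·10=30, C5→B 3·11=33. Service 233; fixed 347; total 580.
Plan B: {A, C, D}: C1→C 3·20=60, C2→A 6·13=78, C3→C 3·16=48, C4→A 3·10=30, C5→A 7·11=77. Service 293; fixed 525; total 818.
Difference: |580 − 818| = 238.

Plan A is cheaper by 238.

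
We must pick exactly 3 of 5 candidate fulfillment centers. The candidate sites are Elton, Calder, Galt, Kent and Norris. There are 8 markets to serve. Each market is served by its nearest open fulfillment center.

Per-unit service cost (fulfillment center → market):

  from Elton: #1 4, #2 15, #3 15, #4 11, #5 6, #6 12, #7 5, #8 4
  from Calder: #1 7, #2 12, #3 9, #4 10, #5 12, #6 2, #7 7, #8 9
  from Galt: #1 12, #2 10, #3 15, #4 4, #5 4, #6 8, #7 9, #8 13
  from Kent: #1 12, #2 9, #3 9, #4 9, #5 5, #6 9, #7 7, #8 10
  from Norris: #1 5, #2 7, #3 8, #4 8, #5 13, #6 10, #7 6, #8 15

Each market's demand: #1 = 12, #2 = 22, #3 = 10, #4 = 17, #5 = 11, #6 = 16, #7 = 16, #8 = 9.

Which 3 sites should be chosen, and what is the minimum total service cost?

Choose Calder, Galt and Norris; total service cost 615.

With exactly 3 open, each market uses its cheapest among the chosen.
{Calder, Galt, Norris}: #1→Norris 5·12=60, #2→Norris 7·22=154, #3→Norris 8·10=80, #4→Galt 4·17=68, #5→Galt 4·11=44, #6→Calder 2·16=32, #7→Norris 6·16=96, #8→Calder 9·9=81. Service cost 615.
{Elton, Calder, Galt}: service cost 618
{Elton, Calder, Norris}: service cost 632
Among all 10 size-3 choices, {Calder, Galt, Norris} is lowest.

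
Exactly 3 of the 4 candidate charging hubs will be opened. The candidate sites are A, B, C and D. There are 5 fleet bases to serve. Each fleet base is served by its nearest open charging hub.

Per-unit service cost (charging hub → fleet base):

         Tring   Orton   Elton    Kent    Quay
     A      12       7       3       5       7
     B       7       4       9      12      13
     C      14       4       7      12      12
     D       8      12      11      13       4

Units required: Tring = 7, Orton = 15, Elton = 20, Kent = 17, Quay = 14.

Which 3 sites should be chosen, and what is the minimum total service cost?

With exactly 3 open, each fleet base uses its cheapest among the chosen.
{A, B, D}: Tring→B 7·7=49, Orton→B 4·15=60, Elton→A 3·20=60, Kent→A 5·17=85, Quay→D 4·14=56. Service cost 310.
{A, C, D}: service cost 317
{A, B, C}: service cost 352
Among all 4 size-3 choices, {A, B, D} is lowest.

Choose A, B and D; total service cost 310.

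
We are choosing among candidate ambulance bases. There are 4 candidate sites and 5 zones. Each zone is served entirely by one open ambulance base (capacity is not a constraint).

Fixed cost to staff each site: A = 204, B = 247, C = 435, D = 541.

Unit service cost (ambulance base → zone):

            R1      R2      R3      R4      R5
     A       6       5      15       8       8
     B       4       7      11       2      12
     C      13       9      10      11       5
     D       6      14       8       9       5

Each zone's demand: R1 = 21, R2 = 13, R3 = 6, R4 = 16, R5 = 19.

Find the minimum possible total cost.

For any fixed open set, each zone goes to its cheapest open site; total = fixed + service.
{B}: R1→B 4·21=84, R2→B 7·13=91, R3→B 11·6=66, R4→B 2·16=32, R5→B 12·19=228. Service 501; fixed 247; total 748.
{A}: R1→A 6·21=126, R2→A 5·13=65, R3→A 15·6=90, R4→A 8·16=128, R5→A 8·19=152. Service 561; fixed 204; total 765.
{A, B}: R1→B 4·21=84, R2→A 5·13=65, R3→B 11·6=66, R4→B 2·16=32, R5→A 8·19=152. Service 399; fixed 451; total 850.
{A, B, C, D}: service 324 + fixed 1427 = 1751
No other subset beats 748.

Minimum total cost: 748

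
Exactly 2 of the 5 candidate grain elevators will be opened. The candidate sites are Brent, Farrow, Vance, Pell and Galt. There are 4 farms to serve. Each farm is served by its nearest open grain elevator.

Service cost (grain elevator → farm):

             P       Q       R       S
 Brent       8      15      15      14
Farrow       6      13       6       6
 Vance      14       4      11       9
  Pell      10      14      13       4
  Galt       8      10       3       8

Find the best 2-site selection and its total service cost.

With exactly 2 open, each farm uses its cheapest among the chosen.
{Farrow, Vance}: P→Farrow 6, Q→Vance 4, R→Farrow 6, S→Farrow 6. Service cost 22.
{Vance, Galt}: service cost 23
{Farrow, Galt}: service cost 25
Among all 10 size-2 choices, {Farrow, Vance} is lowest.

Choose Farrow and Vance; total service cost 22.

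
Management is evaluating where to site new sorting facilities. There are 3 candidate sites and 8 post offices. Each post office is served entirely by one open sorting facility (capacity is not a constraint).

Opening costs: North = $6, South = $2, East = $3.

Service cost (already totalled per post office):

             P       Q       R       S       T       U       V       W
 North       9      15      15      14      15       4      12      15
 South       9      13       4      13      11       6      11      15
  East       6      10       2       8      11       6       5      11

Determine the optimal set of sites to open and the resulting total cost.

Open East only; minimum total cost 62.

For any fixed open set, each post office goes to its cheapest open site; total = fixed + service.
{East}: P→East 6, Q→East 10, R→East 2, S→East 8, T→East 11, U→East 6, V→East 5, W→East 11. Service 59; fixed 3; total 62.
{South, East}: service 59 + fixed 5 = 64
{North, East}: service 57 + fixed 9 = 66
{North, South, East}: service 57 + fixed 11 = 68
No other subset beats 62.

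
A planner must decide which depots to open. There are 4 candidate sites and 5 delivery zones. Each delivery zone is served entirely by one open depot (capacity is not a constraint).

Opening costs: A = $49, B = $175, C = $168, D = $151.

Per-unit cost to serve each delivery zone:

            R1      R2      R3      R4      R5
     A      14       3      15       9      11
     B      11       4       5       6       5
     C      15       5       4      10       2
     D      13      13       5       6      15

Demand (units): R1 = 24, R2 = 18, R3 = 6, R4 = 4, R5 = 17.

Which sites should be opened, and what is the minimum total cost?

Open B only; minimum total cost 650.

For any fixed open set, each delivery zone goes to its cheapest open site; total = fixed + service.
{B}: R1→B 11·24=264, R2→B 4·18=72, R3→B 5·6=30, R4→B 6·4=24, R5→B 5·17=85. Service 475; fixed 175; total 650.
{A, B}: service 457 + fixed 224 = 681
{A, C}: service 484 + fixed 217 = 701
{A, B, C, D}: R1→B 11·24=264, R2→A 3·18=54, R3→C 4·6=24, R4→B 6·4=24, R5→C 2·17=34. Service 400; fixed 543; total 943.
(All 15 nonempty subsets were checked; B only is lowest.)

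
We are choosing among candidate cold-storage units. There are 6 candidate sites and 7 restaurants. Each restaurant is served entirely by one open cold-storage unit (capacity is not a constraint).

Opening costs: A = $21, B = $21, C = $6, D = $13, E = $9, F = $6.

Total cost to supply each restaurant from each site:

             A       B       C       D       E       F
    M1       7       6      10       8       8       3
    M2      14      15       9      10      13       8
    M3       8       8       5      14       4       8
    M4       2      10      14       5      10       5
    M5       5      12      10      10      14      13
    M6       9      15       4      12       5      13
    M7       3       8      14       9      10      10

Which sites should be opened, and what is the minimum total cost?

Open C and F; minimum total cost 57.

For any fixed open set, each restaurant goes to its cheapest open site; total = fixed + service.
{C, F}: M1→F 3, M2→F 8, M3→C 5, M4→F 5, M5→C 10, M6→C 4, M7→F 10. Service 45; fixed 12; total 57.
{A, C}: service 35 + fixed 27 = 62
{A, C, F}: M1→F 3, M2→F 8, M3→C 5, M4→A 2, M5→A 5, M6→C 4, M7→A 3. Service 30; fixed 33; total 63.
{A, B, C, D, E, F}: service 29 + fixed 76 = 105
No other subset beats 57.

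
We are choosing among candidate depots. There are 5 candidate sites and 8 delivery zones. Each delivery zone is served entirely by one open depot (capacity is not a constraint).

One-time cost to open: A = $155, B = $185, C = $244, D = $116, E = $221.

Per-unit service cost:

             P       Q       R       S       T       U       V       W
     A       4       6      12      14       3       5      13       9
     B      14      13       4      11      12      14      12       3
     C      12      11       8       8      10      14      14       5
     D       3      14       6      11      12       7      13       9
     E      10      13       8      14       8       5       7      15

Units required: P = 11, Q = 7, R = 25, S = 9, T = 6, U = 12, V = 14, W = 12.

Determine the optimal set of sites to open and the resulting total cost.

For any fixed open set, each delivery zone goes to its cheapest open site; total = fixed + service.
{A, B}: P→A 4·11=44, Q→A 6·7=42, R→B 4·25=100, S→B 11·9=99, T→A 3·6=18, U→A 5·12=60, V→B 12·14=168, W→B 3·12=36. Service 567; fixed 340; total 907.
{D}: P→D 3·11=33, Q→D 14·7=98, R→D 6·25=150, S→D 11·9=99, T→D 12·6=72, U→D 7·12=84, V→D 13·14=182, W→D 9·12=108. Service 826; fixed 116; total 942.
{A, D}: P→D 3·11=33, Q→A 6·7=42, R→D 6·25=150, S→D 11·9=99, T→A 3·6=18, U→A 5·12=60, V→A 13·14=182, W→A 9·12=108. Service 692; fixed 271; total 963.
{A, B, C, D, E}: P→D 3·11=33, Q→A 6·7=42, R→B 4·25=100, S→C 8·9=72, T→A 3·6=18, U→A 5·12=60, V→E 7·14=98, W→B 3·12=36. Service 459; fixed 921; total 1380.
No other subset beats 907.

Open A and B; minimum total cost 907.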